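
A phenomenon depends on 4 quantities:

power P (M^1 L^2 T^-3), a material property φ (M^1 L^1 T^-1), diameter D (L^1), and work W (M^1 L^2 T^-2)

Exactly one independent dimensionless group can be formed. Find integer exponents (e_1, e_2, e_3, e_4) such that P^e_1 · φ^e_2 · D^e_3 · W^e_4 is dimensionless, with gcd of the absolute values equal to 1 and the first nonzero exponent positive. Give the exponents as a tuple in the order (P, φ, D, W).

M: e_1·(1) + e_2·(1) + e_3·(0) + e_4·(1) = 0
L: e_1·(2) + e_2·(1) + e_3·(1) + e_4·(2) = 0
T: e_1·(-3) + e_2·(-1) + e_3·(0) + e_4·(-2) = 0
Solving this homogeneous linear system for the smallest-integer solution (first nonzero entry positive) gives (1, 1, 1, -2).

(1, 1, 1, -2)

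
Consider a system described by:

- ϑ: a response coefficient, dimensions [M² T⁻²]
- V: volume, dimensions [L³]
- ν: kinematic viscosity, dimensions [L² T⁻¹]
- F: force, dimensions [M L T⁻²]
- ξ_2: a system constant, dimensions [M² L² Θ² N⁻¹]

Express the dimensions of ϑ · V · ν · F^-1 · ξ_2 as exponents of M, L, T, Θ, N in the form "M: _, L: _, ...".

Collect each base-dimension exponent across the product:
  M: (2) + (0) + (0) − (1) + (2) = 3
  L: (0) + (3) + (2) − (1) + (2) = 6
  T: (-2) + (0) + (-1) − (-2) + (0) = -1
  Θ: (0) + (0) + (0) − (0) + (2) = 2
  N: (0) + (0) + (0) − (0) + (-1) = -1
So the dimensions are [M³ L⁶ T⁻¹ Θ² N⁻¹].

M: 3, L: 6, T: -1, Θ: 2, N: -1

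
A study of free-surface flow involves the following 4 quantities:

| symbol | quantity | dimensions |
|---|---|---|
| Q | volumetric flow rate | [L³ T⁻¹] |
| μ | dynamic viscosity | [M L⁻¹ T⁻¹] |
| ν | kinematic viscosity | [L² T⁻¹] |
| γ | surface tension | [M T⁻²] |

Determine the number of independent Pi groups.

1

There are 4 variables and 3 base dimensions (M, L, T).
The dimension matrix has rank 3.
Independent dimensionless groups: 4 − 3 = 1.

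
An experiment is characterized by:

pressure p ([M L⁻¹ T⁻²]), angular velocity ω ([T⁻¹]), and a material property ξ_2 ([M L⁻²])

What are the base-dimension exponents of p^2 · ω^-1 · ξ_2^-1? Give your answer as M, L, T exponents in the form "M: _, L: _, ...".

Collect each base-dimension exponent across the product:
  M: 2·(1) − (0) − (1) = 1
  L: 2·(-1) − (0) − (-2) = 0
  T: 2·(-2) − (-1) − (0) = -3
So the dimensions are [M T⁻³].

M: 1, L: 0, T: -3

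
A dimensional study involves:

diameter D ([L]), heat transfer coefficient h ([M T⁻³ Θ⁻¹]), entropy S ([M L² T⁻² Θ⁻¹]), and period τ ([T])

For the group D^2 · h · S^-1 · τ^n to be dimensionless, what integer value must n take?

Balance the T exponent: (1)·n from τ, plus 2·(0) + (-3) − (-2) = -1 from the rest, must sum to zero.
n − 1 = 0, so n = 1.

1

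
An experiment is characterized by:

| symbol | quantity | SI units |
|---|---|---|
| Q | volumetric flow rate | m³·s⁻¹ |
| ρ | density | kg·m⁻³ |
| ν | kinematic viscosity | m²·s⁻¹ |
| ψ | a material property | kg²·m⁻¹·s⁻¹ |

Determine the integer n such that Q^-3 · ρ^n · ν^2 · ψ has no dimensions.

Balance the M exponent: (1)·n from ρ, plus −3·(0) + 2·(0) + (2) = 2 from the rest, must sum to zero.
n + 2 = 0, so n = -2.

-2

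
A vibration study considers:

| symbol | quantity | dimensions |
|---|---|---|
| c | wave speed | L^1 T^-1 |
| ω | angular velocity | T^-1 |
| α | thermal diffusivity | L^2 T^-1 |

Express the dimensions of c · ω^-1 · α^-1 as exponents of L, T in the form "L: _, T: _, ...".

Collect each base-dimension exponent across the product:
  L: (1) − (0) − (2) = -1
  T: (-1) − (-1) − (-1) = 1
So the dimensions are [L⁻¹ T].

L: -1, T: 1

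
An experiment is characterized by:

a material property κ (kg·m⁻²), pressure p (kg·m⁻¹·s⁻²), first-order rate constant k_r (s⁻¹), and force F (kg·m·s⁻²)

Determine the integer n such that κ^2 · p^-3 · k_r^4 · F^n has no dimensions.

1

Balance the M exponent: (1)·n from F, plus 2·(1) − 3·(1) + 4·(0) = -1 from the rest, must sum to zero.
n − 1 = 0, so n = 1.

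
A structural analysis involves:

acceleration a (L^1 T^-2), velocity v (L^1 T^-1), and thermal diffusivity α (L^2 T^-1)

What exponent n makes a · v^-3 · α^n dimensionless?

Balance the L exponent: (2)·n from α, plus (1) − 3·(1) = -2 from the rest, must sum to zero.
2n − 2 = 0, so n = 1.

1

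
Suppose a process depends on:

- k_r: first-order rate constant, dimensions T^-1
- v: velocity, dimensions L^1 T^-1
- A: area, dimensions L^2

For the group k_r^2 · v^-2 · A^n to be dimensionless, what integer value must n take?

Balance the L exponent: (2)·n from A, plus 2·(0) − 2·(1) = -2 from the rest, must sum to zero.
2n − 2 = 0, so n = 1.

1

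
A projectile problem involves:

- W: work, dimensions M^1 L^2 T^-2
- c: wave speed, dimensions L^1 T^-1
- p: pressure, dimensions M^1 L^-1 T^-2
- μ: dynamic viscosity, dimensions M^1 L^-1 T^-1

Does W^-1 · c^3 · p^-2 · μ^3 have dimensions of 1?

Sum the exponent of each base dimension across the product:
  M: −[W]_M + 3·[c]_M − 2·[p]_M + 3·[μ]_M = −(1) + 3·(0) − 2·(1) + 3·(1) = 0
  L: −[W]_L + 3·[c]_L − 2·[p]_L + 3·[μ]_L = −(2) + 3·(1) − 2·(-1) + 3·(-1) = 0
  T: −[W]_T + 3·[c]_T − 2·[p]_T + 3·[μ]_T = −(-2) + 3·(-1) − 2·(-2) + 3·(-1) = 0
All base exponents vanish — dimensionless.

yes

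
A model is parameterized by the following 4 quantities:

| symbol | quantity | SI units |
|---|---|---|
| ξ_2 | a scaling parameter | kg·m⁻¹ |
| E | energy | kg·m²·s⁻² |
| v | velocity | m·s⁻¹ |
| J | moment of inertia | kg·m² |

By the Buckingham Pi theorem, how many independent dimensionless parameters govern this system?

There are 4 variables and 3 base dimensions (M, L, T).
The dimension matrix has rank 3.
Independent dimensionless groups: 4 − 3 = 1.

1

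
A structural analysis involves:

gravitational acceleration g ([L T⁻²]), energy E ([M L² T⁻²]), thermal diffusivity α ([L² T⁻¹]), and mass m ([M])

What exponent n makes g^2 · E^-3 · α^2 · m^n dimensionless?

3

Balance the M exponent: (1)·n from m, plus 2·(0) − 3·(1) + 2·(0) = -3 from the rest, must sum to zero.
n − 3 = 0, so n = 3.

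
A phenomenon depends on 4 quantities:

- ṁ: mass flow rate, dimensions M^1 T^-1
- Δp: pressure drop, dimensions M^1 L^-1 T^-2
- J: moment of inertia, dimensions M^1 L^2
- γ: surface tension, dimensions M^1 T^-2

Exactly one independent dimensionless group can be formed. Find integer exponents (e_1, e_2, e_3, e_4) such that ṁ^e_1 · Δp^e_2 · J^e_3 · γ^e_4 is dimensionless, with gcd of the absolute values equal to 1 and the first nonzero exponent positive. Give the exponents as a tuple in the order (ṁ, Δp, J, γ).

M: e_1·(1) + e_2·(1) + e_3·(1) + e_4·(1) = 0
L: e_1·(0) + e_2·(-1) + e_3·(2) + e_4·(0) = 0
T: e_1·(-1) + e_2·(-2) + e_3·(0) + e_4·(-2) = 0
Solving this homogeneous linear system for the smallest-integer solution (first nonzero entry positive) gives (2, -2, -1, 1).

(2, -2, -1, 1)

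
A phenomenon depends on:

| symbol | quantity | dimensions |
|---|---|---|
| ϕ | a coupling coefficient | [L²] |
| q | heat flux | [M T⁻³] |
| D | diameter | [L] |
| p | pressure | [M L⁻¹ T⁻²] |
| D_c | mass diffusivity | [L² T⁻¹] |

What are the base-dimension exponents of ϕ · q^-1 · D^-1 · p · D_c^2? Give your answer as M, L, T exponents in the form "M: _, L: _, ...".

Collect each base-dimension exponent across the product:
  M: (0) − (1) − (0) + (1) + 2·(0) = 0
  L: (2) − (0) − (1) + (-1) + 2·(2) = 4
  T: (0) − (-3) − (0) + (-2) + 2·(-1) = -1
So the dimensions are [L⁴ T⁻¹].

M: 0, L: 4, T: -1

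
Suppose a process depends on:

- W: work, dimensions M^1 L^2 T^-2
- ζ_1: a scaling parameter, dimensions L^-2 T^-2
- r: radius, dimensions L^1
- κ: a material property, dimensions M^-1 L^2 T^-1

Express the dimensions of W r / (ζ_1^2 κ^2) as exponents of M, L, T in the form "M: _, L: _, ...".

Collect each base-dimension exponent across the product:
  M: (1) − 2·(0) + (0) − 2·(-1) = 3
  L: (2) − 2·(-2) + (1) − 2·(2) = 3
  T: (-2) − 2·(-2) + (0) − 2·(-1) = 4
So the dimensions are [M³ L³ T⁴].

M: 3, L: 3, T: 4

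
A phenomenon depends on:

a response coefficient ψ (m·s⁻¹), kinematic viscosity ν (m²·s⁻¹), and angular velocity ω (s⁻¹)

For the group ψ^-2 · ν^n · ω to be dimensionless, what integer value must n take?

Balance the L exponent: (2)·n from ν, plus −2·(1) + (0) = -2 from the rest, must sum to zero.
2n − 2 = 0, so n = 1.

1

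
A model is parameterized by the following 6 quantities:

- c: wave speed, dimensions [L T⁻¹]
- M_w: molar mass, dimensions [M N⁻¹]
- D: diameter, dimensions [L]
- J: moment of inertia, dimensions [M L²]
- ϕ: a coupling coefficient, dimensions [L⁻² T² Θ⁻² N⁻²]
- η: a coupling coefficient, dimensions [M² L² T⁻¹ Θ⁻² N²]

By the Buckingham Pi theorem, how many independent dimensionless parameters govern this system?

1

There are 6 variables and 5 base dimensions (M, L, T, Θ, N).
The dimension matrix has rank 5.
Independent dimensionless groups: 6 − 5 = 1.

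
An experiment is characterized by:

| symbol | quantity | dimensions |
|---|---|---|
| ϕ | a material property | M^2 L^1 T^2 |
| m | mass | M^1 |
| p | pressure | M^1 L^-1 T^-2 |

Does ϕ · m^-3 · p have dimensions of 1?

yes

Sum the exponent of each base dimension across the product:
  M: [ϕ]_M − 3·[m]_M + [p]_M = (2) − 3·(1) + (1) = 0
  L: [ϕ]_L − 3·[m]_L + [p]_L = (1) − 3·(0) + (-1) = 0
  T: [ϕ]_T − 3·[m]_T + [p]_T = (2) − 3·(0) + (-2) = 0
All base exponents vanish — dimensionless.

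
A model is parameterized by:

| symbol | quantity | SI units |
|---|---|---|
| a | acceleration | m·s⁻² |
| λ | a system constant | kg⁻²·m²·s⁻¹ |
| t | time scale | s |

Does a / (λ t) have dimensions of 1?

no

Sum the exponent of each base dimension across the product:
  M: [a]_M − [λ]_M − [t]_M = (0) − (-2) − (0) = 2
  L: [a]_L − [λ]_L − [t]_L = (1) − (2) − (0) = -1
  T: [a]_T − [λ]_T − [t]_T = (-2) − (-1) − (1) = -2
Net dimensions [M² L⁻¹ T⁻²] ≠ [1] — not dimensionless.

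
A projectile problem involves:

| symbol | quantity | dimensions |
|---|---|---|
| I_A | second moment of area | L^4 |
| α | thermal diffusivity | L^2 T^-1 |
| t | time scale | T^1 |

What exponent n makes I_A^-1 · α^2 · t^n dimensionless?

2

Balance the T exponent: (1)·n from t, plus −(0) + 2·(-1) = -2 from the rest, must sum to zero.
n − 2 = 0, so n = 2.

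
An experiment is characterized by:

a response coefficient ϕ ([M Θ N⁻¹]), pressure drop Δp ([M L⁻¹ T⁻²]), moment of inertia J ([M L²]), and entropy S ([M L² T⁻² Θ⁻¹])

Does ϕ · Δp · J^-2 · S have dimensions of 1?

Sum the exponent of each base dimension across the product:
  M: [ϕ]_M + [Δp]_M − 2·[J]_M + [S]_M = (1) + (1) − 2·(1) + (1) = 1
  L: [ϕ]_L + [Δp]_L − 2·[J]_L + [S]_L = (0) + (-1) − 2·(2) + (2) = -3
  T: [ϕ]_T + [Δp]_T − 2·[J]_T + [S]_T = (0) + (-2) − 2·(0) + (-2) = -4
  Θ: [ϕ]_Θ + [Δp]_Θ − 2·[J]_Θ + [S]_Θ = (1) + (0) − 2·(0) + (-1) = 0
  N: [ϕ]_N + [Δp]_N − 2·[J]_N + [S]_N = (-1) + (0) − 2·(0) + (0) = -1
Net dimensions [M L⁻³ T⁻⁴ N⁻¹] ≠ [1] — not dimensionless.

no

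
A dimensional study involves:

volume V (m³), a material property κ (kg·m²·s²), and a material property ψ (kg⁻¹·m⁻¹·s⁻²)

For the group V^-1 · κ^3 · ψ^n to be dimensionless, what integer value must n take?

Balance the M exponent: (-1)·n from ψ, plus −(0) + 3·(1) = 3 from the rest, must sum to zero.
−n + 3 = 0, so n = 3.

3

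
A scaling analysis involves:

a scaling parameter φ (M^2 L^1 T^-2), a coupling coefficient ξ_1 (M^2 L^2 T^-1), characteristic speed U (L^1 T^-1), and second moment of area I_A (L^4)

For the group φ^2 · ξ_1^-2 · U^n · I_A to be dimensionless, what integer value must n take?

-2

Balance the L exponent: (1)·n from U, plus 2·(1) − 2·(2) + (4) = 2 from the rest, must sum to zero.
n + 2 = 0, so n = -2.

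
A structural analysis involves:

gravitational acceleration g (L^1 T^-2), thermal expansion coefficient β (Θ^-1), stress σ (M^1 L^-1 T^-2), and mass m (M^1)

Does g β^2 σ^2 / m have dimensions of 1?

no

Sum the exponent of each base dimension across the product:
  M: [g]_M + 2·[β]_M + 2·[σ]_M − [m]_M = (0) + 2·(0) + 2·(1) − (1) = 1
  L: [g]_L + 2·[β]_L + 2·[σ]_L − [m]_L = (1) + 2·(0) + 2·(-1) − (0) = -1
  T: [g]_T + 2·[β]_T + 2·[σ]_T − [m]_T = (-2) + 2·(0) + 2·(-2) − (0) = -6
  Θ: [g]_Θ + 2·[β]_Θ + 2·[σ]_Θ − [m]_Θ = (0) + 2·(-1) + 2·(0) − (0) = -2
Net dimensions [M L⁻¹ T⁻⁶ Θ⁻²] ≠ [1] — not dimensionless.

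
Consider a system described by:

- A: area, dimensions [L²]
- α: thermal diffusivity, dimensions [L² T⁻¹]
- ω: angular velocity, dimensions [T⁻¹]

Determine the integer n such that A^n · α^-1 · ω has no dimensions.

1

Balance the L exponent: (2)·n from A, plus −(2) + (0) = -2 from the rest, must sum to zero.
2n − 2 = 0, so n = 1.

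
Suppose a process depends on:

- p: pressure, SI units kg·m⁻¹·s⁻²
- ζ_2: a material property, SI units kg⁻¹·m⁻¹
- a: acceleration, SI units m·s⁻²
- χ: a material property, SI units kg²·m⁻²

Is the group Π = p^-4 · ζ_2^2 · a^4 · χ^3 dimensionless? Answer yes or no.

Sum the exponent of each base dimension across the product:
  M: −4·[p]_M + 2·[ζ_2]_M + 4·[a]_M + 3·[χ]_M = −4·(1) + 2·(-1) + 4·(0) + 3·(2) = 0
  L: −4·[p]_L + 2·[ζ_2]_L + 4·[a]_L + 3·[χ]_L = −4·(-1) + 2·(-1) + 4·(1) + 3·(-2) = 0
  T: −4·[p]_T + 2·[ζ_2]_T + 4·[a]_T + 3·[χ]_T = −4·(-2) + 2·(0) + 4·(-2) + 3·(0) = 0
All base exponents vanish — dimensionless.

yes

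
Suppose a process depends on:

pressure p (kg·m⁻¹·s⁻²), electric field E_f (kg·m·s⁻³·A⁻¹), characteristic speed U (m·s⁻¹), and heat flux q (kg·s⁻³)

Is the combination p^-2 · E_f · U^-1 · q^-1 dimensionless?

no

Sum the exponent of each base dimension across the product:
  M: −2·[p]_M + [E_f]_M − [U]_M − [q]_M = −2·(1) + (1) − (0) − (1) = -2
  L: −2·[p]_L + [E_f]_L − [U]_L − [q]_L = −2·(-1) + (1) − (1) − (0) = 2
  T: −2·[p]_T + [E_f]_T − [U]_T − [q]_T = −2·(-2) + (-3) − (-1) − (-3) = 5
  I: −2·[p]_I + [E_f]_I − [U]_I − [q]_I = −2·(0) + (-1) − (0) − (0) = -1
Net dimensions [M⁻² L² T⁵ I⁻¹] ≠ [1] — not dimensionless.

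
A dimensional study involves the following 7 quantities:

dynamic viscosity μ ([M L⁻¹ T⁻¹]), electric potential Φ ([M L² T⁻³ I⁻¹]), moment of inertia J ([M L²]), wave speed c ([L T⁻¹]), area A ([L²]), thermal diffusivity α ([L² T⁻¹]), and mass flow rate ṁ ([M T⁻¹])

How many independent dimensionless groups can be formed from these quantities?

3

There are 7 variables and 4 base dimensions (M, L, T, I).
The dimension matrix has rank 4.
Independent dimensionless groups: 7 − 4 = 3.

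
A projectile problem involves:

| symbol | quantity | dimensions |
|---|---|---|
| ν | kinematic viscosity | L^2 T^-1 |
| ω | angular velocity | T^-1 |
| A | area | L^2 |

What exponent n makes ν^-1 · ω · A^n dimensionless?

Balance the L exponent: (2)·n from A, plus −(2) + (0) = -2 from the rest, must sum to zero.
2n − 2 = 0, so n = 1.

1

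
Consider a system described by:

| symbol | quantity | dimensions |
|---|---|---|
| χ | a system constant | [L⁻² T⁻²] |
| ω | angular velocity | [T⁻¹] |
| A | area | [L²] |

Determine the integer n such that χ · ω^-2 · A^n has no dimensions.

Balance the L exponent: (2)·n from A, plus (-2) − 2·(0) = -2 from the rest, must sum to zero.
2n − 2 = 0, so n = 1.

1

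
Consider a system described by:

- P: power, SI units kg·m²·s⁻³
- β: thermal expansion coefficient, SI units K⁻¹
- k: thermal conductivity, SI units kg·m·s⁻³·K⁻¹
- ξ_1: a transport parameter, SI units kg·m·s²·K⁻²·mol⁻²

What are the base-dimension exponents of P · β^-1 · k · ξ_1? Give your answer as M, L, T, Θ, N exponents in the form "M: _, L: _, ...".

Collect each base-dimension exponent across the product:
  M: (1) − (0) + (1) + (1) = 3
  L: (2) − (0) + (1) + (1) = 4
  T: (-3) − (0) + (-3) + (2) = -4
  Θ: (0) − (-1) + (-1) + (-2) = -2
  N: (0) − (0) + (0) + (-2) = -2
So the dimensions are [M³ L⁴ T⁻⁴ Θ⁻² N⁻²].

M: 3, L: 4, T: -4, Θ: -2, N: -2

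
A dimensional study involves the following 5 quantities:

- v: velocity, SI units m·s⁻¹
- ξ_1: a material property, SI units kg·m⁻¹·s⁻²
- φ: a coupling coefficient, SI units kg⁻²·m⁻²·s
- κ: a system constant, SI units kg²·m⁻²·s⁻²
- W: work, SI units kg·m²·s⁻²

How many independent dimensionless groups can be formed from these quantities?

There are 5 variables and 3 base dimensions (M, L, T).
The dimension matrix has rank 3.
Independent dimensionless groups: 5 − 3 = 2.

2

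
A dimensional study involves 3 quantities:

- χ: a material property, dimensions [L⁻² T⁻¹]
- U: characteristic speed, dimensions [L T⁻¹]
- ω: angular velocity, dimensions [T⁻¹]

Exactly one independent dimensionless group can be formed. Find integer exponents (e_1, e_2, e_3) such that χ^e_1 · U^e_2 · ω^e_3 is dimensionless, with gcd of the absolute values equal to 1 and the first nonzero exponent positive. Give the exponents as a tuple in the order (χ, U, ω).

(1, 2, -3)

L: e_1·(-2) + e_2·(1) + e_3·(0) = 0
T: e_1·(-1) + e_2·(-1) + e_3·(-1) = 0
Solving this homogeneous linear system for the smallest-integer solution (first nonzero entry positive) gives (1, 2, -3).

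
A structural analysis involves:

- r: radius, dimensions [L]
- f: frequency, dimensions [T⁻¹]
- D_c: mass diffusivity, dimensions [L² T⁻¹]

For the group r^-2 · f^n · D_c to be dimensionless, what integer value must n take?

-1

Balance the T exponent: (-1)·n from f, plus −2·(0) + (-1) = -1 from the rest, must sum to zero.
−n − 1 = 0, so n = -1.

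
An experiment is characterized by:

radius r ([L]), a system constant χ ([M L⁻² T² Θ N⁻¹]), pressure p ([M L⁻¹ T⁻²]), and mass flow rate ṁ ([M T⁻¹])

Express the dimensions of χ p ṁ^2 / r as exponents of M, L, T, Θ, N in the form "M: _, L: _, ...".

M: 4, L: -4, T: -2, Θ: 1, N: -1

Collect each base-dimension exponent across the product:
  M: −(0) + (1) + (1) + 2·(1) = 4
  L: −(1) + (-2) + (-1) + 2·(0) = -4
  T: −(0) + (2) + (-2) + 2·(-1) = -2
  Θ: −(0) + (1) + (0) + 2·(0) = 1
  N: −(0) + (-1) + (0) + 2·(0) = -1
So the dimensions are [M⁴ L⁻⁴ T⁻² Θ N⁻¹].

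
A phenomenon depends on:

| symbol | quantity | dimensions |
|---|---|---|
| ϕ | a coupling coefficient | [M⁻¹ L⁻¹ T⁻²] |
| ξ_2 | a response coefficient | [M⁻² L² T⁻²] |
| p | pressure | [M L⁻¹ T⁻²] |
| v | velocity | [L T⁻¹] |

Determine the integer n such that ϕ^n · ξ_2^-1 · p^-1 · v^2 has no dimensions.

Balance the M exponent: (-1)·n from ϕ, plus −(-2) − (1) + 2·(0) = 1 from the rest, must sum to zero.
−n + 1 = 0, so n = 1.

1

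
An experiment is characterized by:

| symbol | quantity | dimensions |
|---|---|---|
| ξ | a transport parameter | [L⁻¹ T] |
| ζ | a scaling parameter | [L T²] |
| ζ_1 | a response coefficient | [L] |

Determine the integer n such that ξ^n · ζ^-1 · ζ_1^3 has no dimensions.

Balance the L exponent: (-1)·n from ξ, plus −(1) + 3·(1) = 2 from the rest, must sum to zero.
−n + 2 = 0, so n = 2.

2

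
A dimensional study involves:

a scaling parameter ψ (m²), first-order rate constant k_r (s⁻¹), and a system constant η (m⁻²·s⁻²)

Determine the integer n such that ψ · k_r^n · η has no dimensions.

Balance the T exponent: (-1)·n from k_r, plus (0) + (-2) = -2 from the rest, must sum to zero.
−n − 2 = 0, so n = -2.

-2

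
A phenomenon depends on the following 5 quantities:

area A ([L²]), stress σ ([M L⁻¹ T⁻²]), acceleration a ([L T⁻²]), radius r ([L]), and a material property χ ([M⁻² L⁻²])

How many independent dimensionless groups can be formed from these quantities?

There are 5 variables and 3 base dimensions (M, L, T).
The dimension matrix has rank 3.
Independent dimensionless groups: 5 − 3 = 2.

2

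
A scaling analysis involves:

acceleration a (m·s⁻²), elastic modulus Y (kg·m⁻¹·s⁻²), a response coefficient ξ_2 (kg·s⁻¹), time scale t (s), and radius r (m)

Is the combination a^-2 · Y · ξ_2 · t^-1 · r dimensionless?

Sum the exponent of each base dimension across the product:
  M: −2·[a]_M + [Y]_M + [ξ_2]_M − [t]_M + [r]_M = −2·(0) + (1) + (1) − (0) + (0) = 2
  L: −2·[a]_L + [Y]_L + [ξ_2]_L − [t]_L + [r]_L = −2·(1) + (-1) + (0) − (0) + (1) = -2
  T: −2·[a]_T + [Y]_T + [ξ_2]_T − [t]_T + [r]_T = −2·(-2) + (-2) + (-1) − (1) + (0) = 0
Net dimensions [M² L⁻²] ≠ [1] — not dimensionless.

no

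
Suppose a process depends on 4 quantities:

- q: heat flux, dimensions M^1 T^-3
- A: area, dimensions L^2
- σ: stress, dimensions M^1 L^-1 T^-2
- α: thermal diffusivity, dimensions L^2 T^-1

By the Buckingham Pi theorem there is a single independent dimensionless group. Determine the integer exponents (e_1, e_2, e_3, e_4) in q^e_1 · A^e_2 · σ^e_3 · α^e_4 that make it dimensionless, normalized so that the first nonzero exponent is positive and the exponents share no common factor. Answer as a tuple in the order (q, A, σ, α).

M: e_1·(1) + e_2·(0) + e_3·(1) + e_4·(0) = 0
L: e_1·(0) + e_2·(2) + e_3·(-1) + e_4·(2) = 0
T: e_1·(-3) + e_2·(0) + e_3·(-2) + e_4·(-1) = 0
Solving this homogeneous linear system for the smallest-integer solution (first nonzero entry positive) gives (2, 1, -2, -2).

(2, 1, -2, -2)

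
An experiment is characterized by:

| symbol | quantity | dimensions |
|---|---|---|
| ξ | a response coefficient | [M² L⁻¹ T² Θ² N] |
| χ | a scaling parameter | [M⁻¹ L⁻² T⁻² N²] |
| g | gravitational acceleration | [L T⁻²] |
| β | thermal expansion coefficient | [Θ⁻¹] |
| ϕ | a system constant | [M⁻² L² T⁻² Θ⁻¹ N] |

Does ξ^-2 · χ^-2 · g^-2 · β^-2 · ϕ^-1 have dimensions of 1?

Sum the exponent of each base dimension across the product:
  M: −2·[ξ]_M − 2·[χ]_M − 2·[g]_M − 2·[β]_M − [ϕ]_M = −2·(2) − 2·(-1) − 2·(0) − 2·(0) − (-2) = 0
  L: −2·[ξ]_L − 2·[χ]_L − 2·[g]_L − 2·[β]_L − [ϕ]_L = −2·(-1) − 2·(-2) − 2·(1) − 2·(0) − (2) = 2
  T: −2·[ξ]_T − 2·[χ]_T − 2·[g]_T − 2·[β]_T − [ϕ]_T = −2·(2) − 2·(-2) − 2·(-2) − 2·(0) − (-2) = 6
  Θ: −2·[ξ]_Θ − 2·[χ]_Θ − 2·[g]_Θ − 2·[β]_Θ − [ϕ]_Θ = −2·(2) − 2·(0) − 2·(0) − 2·(-1) − (-1) = -1
  N: −2·[ξ]_N − 2·[χ]_N − 2·[g]_N − 2·[β]_N − [ϕ]_N = −2·(1) − 2·(2) − 2·(0) − 2·(0) − (1) = -7
Net dimensions [L² T⁶ Θ⁻¹ N⁻⁷] ≠ [1] — not dimensionless.

no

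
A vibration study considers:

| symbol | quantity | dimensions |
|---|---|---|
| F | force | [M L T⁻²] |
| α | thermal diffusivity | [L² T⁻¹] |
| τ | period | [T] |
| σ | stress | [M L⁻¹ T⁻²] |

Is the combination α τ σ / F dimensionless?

Sum the exponent of each base dimension across the product:
  M: −[F]_M + [α]_M + [τ]_M + [σ]_M = −(1) + (0) + (0) + (1) = 0
  L: −[F]_L + [α]_L + [τ]_L + [σ]_L = −(1) + (2) + (0) + (-1) = 0
  T: −[F]_T + [α]_T + [τ]_T + [σ]_T = −(-2) + (-1) + (1) + (-2) = 0
All base exponents vanish — dimensionless.

yes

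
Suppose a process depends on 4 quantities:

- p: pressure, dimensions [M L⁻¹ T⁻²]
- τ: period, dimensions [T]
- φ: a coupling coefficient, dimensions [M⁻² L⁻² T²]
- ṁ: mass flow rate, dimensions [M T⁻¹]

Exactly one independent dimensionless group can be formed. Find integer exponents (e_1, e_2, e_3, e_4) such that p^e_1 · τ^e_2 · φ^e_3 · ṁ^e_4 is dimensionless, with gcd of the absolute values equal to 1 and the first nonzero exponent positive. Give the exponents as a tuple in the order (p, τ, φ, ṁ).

(2, 2, -1, -4)

M: e_1·(1) + e_2·(0) + e_3·(-2) + e_4·(1) = 0
L: e_1·(-1) + e_2·(0) + e_3·(-2) + e_4·(0) = 0
T: e_1·(-2) + e_2·(1) + e_3·(2) + e_4·(-1) = 0
Solving this homogeneous linear system for the smallest-integer solution (first nonzero entry positive) gives (2, 2, -1, -4).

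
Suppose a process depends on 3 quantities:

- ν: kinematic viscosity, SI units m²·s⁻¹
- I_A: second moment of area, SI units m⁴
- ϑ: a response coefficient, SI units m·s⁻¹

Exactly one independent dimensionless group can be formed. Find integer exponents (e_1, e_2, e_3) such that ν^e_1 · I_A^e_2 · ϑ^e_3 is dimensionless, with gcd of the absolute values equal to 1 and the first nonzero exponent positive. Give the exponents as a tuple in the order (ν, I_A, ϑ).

L: e_1·(2) + e_2·(4) + e_3·(1) = 0
T: e_1·(-1) + e_2·(0) + e_3·(-1) = 0
Solving this homogeneous linear system for the smallest-integer solution (first nonzero entry positive) gives (4, -1, -4).

(4, -1, -4)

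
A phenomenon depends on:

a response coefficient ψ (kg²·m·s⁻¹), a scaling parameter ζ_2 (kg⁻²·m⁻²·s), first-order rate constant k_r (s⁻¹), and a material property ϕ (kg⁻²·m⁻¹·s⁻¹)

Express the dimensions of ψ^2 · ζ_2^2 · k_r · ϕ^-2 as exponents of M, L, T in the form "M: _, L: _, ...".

Collect each base-dimension exponent across the product:
  M: 2·(2) + 2·(-2) + (0) − 2·(-2) = 4
  L: 2·(1) + 2·(-2) + (0) − 2·(-1) = 0
  T: 2·(-1) + 2·(1) + (-1) − 2·(-1) = 1
So the dimensions are [M⁴ T].

M: 4, L: 0, T: 1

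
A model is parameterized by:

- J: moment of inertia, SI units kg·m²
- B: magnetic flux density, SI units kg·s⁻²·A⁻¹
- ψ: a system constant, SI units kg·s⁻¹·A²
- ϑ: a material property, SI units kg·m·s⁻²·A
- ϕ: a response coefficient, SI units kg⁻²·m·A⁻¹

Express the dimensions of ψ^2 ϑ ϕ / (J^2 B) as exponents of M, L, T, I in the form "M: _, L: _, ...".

M: -2, L: -2, T: -2, I: 5

Collect each base-dimension exponent across the product:
  M: −2·(1) − (1) + 2·(1) + (1) + (-2) = -2
  L: −2·(2) − (0) + 2·(0) + (1) + (1) = -2
  T: −2·(0) − (-2) + 2·(-1) + (-2) + (0) = -2
  I: −2·(0) − (-1) + 2·(2) + (1) + (-1) = 5
So the dimensions are [M⁻² L⁻² T⁻² I⁵].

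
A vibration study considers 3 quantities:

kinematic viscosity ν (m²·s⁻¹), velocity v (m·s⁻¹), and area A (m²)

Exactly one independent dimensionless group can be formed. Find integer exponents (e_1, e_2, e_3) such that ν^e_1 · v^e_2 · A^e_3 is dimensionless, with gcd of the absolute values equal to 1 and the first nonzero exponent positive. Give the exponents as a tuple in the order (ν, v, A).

(2, -2, -1)

L: e_1·(2) + e_2·(1) + e_3·(2) = 0
T: e_1·(-1) + e_2·(-1) + e_3·(0) = 0
Solving this homogeneous linear system for the smallest-integer solution (first nonzero entry positive) gives (2, -2, -1).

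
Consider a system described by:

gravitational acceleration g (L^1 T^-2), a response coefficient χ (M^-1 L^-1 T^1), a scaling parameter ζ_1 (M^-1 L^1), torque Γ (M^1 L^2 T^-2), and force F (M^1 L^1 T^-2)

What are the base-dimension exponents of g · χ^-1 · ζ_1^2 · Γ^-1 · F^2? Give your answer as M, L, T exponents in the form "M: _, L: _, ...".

M: 0, L: 4, T: -5

Collect each base-dimension exponent across the product:
  M: (0) − (-1) + 2·(-1) − (1) + 2·(1) = 0
  L: (1) − (-1) + 2·(1) − (2) + 2·(1) = 4
  T: (-2) − (1) + 2·(0) − (-2) + 2·(-2) = -5
So the dimensions are [L⁴ T⁻⁵].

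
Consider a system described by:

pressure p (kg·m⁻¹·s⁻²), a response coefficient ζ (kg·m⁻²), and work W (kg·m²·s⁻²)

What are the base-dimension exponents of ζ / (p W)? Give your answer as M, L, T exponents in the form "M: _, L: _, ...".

Collect each base-dimension exponent across the product:
  M: −(1) + (1) − (1) = -1
  L: −(-1) + (-2) − (2) = -3
  T: −(-2) + (0) − (-2) = 4
So the dimensions are [M⁻¹ L⁻³ T⁴].

M: -1, L: -3, T: 4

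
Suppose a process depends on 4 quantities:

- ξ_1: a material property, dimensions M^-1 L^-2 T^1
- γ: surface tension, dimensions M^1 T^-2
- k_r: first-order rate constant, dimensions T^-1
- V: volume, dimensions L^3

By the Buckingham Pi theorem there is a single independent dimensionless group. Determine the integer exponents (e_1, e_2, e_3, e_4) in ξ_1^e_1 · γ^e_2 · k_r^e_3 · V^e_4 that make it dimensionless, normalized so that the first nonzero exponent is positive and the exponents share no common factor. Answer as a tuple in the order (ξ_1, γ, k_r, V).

(3, 3, -3, 2)

M: e_1·(-1) + e_2·(1) + e_3·(0) + e_4·(0) = 0
L: e_1·(-2) + e_2·(0) + e_3·(0) + e_4·(3) = 0
T: e_1·(1) + e_2·(-2) + e_3·(-1) + e_4·(0) = 0
Solving this homogeneous linear system for the smallest-integer solution (first nonzero entry positive) gives (3, 3, -3, 2).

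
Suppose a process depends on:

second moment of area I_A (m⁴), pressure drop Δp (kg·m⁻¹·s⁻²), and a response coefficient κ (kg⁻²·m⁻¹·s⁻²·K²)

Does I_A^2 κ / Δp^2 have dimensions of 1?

Sum the exponent of each base dimension across the product:
  M: 2·[I_A]_M − 2·[Δp]_M + [κ]_M = 2·(0) − 2·(1) + (-2) = -4
  L: 2·[I_A]_L − 2·[Δp]_L + [κ]_L = 2·(4) − 2·(-1) + (-1) = 9
  T: 2·[I_A]_T − 2·[Δp]_T + [κ]_T = 2·(0) − 2·(-2) + (-2) = 2
  Θ: 2·[I_A]_Θ − 2·[Δp]_Θ + [κ]_Θ = 2·(0) − 2·(0) + (2) = 2
Net dimensions [M⁻⁴ L⁹ T² Θ²] ≠ [1] — not dimensionless.

no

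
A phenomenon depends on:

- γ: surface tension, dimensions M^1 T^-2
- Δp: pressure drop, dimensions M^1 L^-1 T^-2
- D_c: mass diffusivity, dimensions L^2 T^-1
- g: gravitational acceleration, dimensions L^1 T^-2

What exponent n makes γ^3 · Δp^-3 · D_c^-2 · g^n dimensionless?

1

Balance the L exponent: (1)·n from g, plus 3·(0) − 3·(-1) − 2·(2) = -1 from the rest, must sum to zero.
n − 1 = 0, so n = 1.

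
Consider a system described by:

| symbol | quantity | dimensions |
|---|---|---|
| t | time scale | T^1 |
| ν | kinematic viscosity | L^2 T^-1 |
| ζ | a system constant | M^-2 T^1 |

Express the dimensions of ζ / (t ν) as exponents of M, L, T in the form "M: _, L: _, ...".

M: -2, L: -2, T: 1

Collect each base-dimension exponent across the product:
  M: −(0) − (0) + (-2) = -2
  L: −(0) − (2) + (0) = -2
  T: −(1) − (-1) + (1) = 1
So the dimensions are [M⁻² L⁻² T].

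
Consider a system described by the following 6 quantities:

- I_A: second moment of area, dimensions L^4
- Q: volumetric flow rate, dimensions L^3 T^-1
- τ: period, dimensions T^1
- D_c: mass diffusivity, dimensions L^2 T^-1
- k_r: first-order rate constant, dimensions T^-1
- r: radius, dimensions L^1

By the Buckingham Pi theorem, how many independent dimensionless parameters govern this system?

4

There are 6 variables and 2 base dimensions (L, T).
The dimension matrix has rank 2.
Independent dimensionless groups: 6 − 2 = 4.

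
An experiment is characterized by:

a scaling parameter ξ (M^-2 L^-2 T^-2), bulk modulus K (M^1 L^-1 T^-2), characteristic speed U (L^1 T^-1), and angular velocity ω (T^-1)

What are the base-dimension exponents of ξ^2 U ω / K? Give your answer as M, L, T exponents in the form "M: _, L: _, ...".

M: -5, L: -2, T: -4

Collect each base-dimension exponent across the product:
  M: 2·(-2) − (1) + (0) + (0) = -5
  L: 2·(-2) − (-1) + (1) + (0) = -2
  T: 2·(-2) − (-2) + (-1) + (-1) = -4
So the dimensions are [M⁻⁵ L⁻² T⁻⁴].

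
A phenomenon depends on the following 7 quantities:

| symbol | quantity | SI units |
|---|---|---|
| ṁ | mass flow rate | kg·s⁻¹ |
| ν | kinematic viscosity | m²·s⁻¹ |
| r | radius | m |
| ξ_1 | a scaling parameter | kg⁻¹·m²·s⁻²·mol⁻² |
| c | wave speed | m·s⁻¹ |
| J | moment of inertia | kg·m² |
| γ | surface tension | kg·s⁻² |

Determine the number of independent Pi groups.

3

There are 7 variables and 4 base dimensions (M, L, T, N).
The dimension matrix has rank 4.
Independent dimensionless groups: 7 − 4 = 3.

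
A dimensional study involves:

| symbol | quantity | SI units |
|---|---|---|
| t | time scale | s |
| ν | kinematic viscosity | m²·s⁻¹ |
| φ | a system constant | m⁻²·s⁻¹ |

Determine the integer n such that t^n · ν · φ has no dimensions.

Balance the T exponent: (1)·n from t, plus (-1) + (-1) = -2 from the rest, must sum to zero.
n − 2 = 0, so n = 2.

2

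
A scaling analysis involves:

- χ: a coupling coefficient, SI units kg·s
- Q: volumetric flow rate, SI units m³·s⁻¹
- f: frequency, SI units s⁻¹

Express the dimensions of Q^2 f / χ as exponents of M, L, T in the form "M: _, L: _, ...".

Collect each base-dimension exponent across the product:
  M: −(1) + 2·(0) + (0) = -1
  L: −(0) + 2·(3) + (0) = 6
  T: −(1) + 2·(-1) + (-1) = -4
So the dimensions are [M⁻¹ L⁶ T⁻⁴].

M: -1, L: 6, T: -4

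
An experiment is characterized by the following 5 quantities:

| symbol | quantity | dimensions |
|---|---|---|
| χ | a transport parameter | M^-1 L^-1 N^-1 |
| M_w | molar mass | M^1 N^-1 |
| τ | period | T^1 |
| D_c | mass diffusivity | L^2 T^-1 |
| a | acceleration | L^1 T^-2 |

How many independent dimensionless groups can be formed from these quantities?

There are 5 variables and 4 base dimensions (M, L, T, N).
The dimension matrix has rank 4.
Independent dimensionless groups: 5 − 4 = 1.

1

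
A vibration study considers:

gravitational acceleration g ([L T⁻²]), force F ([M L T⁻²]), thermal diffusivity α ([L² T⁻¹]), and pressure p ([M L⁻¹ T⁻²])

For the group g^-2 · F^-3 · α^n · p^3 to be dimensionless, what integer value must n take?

4

Balance the L exponent: (2)·n from α, plus −2·(1) − 3·(1) + 3·(-1) = -8 from the rest, must sum to zero.
2n − 8 = 0, so n = 4.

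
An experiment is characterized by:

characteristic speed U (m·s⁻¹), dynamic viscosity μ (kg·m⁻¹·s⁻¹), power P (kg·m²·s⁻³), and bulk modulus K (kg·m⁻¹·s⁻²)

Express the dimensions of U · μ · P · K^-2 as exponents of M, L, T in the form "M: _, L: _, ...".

Collect each base-dimension exponent across the product:
  M: (0) + (1) + (1) − 2·(1) = 0
  L: (1) + (-1) + (2) − 2·(-1) = 4
  T: (-1) + (-1) + (-3) − 2·(-2) = -1
So the dimensions are [L⁴ T⁻¹].

M: 0, L: 4, T: -1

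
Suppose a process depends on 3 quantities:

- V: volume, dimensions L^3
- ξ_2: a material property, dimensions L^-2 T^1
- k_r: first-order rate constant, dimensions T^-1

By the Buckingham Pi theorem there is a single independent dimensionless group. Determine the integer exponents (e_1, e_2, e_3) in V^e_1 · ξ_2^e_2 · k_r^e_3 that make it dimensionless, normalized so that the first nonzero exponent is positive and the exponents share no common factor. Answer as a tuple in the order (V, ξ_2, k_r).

L: e_1·(3) + e_2·(-2) + e_3·(0) = 0
T: e_1·(0) + e_2·(1) + e_3·(-1) = 0
Solving this homogeneous linear system for the smallest-integer solution (first nonzero entry positive) gives (2, 3, 3).

(2, 3, 3)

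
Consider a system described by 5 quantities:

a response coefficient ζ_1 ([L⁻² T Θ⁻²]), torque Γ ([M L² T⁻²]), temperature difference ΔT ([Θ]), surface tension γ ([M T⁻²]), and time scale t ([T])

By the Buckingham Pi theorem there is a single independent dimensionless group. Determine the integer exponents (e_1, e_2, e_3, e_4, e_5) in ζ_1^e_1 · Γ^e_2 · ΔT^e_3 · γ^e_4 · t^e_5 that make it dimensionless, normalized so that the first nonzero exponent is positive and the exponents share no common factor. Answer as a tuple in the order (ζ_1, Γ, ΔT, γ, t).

M: e_1·(0) + e_2·(1) + e_3·(0) + e_4·(1) + e_5·(0) = 0
L: e_1·(-2) + e_2·(2) + e_3·(0) + e_4·(0) + e_5·(0) = 0
T: e_1·(1) + e_2·(-2) + e_3·(0) + e_4·(-2) + e_5·(1) = 0
Θ: e_1·(-2) + e_2·(0) + e_3·(1) + e_4·(0) + e_5·(0) = 0
Solving this homogeneous linear system for the smallest-integer solution (first nonzero entry positive) gives (1, 1, 2, -1, -1).

(1, 1, 2, -1, -1)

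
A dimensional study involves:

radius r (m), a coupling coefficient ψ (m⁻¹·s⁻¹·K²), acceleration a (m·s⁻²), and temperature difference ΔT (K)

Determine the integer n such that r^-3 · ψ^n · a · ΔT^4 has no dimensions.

Balance the L exponent: (-1)·n from ψ, plus −3·(1) + (1) + 4·(0) = -2 from the rest, must sum to zero.
−n − 2 = 0, so n = -2.

-2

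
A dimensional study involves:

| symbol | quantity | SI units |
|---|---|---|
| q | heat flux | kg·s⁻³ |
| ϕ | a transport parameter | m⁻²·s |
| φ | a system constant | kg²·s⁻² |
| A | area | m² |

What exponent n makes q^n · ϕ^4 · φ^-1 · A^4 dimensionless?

Balance the M exponent: (1)·n from q, plus 4·(0) − (2) + 4·(0) = -2 from the rest, must sum to zero.
n − 2 = 0, so n = 2.

2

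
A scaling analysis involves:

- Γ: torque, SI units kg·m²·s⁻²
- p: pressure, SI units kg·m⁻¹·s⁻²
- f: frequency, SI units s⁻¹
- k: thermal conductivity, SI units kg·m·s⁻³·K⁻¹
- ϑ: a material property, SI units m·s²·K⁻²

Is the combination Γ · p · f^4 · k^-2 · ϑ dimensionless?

yes

Sum the exponent of each base dimension across the product:
  M: [Γ]_M + [p]_M + 4·[f]_M − 2·[k]_M + [ϑ]_M = (1) + (1) + 4·(0) − 2·(1) + (0) = 0
  L: [Γ]_L + [p]_L + 4·[f]_L − 2·[k]_L + [ϑ]_L = (2) + (-1) + 4·(0) − 2·(1) + (1) = 0
  T: [Γ]_T + [p]_T + 4·[f]_T − 2·[k]_T + [ϑ]_T = (-2) + (-2) + 4·(-1) − 2·(-3) + (2) = 0
  Θ: [Γ]_Θ + [p]_Θ + 4·[f]_Θ − 2·[k]_Θ + [ϑ]_Θ = (0) + (0) + 4·(0) − 2·(-1) + (-2) = 0
All base exponents vanish — dimensionless.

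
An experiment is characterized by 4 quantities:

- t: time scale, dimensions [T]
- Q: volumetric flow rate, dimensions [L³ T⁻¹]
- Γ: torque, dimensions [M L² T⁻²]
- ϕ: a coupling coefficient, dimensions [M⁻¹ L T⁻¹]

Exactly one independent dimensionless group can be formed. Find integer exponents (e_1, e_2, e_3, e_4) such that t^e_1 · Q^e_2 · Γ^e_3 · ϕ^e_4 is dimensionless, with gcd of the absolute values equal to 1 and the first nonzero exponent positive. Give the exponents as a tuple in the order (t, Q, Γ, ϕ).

(2, -1, 1, 1)

M: e_1·(0) + e_2·(0) + e_3·(1) + e_4·(-1) = 0
L: e_1·(0) + e_2·(3) + e_3·(2) + e_4·(1) = 0
T: e_1·(1) + e_2·(-1) + e_3·(-2) + e_4·(-1) = 0
Solving this homogeneous linear system for the smallest-integer solution (first nonzero entry positive) gives (2, -1, 1, 1).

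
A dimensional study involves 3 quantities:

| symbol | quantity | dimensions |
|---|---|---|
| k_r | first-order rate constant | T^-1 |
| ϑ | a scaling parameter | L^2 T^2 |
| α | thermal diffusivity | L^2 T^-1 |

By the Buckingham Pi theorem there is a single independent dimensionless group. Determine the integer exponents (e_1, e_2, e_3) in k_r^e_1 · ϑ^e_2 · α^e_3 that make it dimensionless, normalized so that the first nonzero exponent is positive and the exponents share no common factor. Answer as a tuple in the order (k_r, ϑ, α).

L: e_1·(0) + e_2·(2) + e_3·(2) = 0
T: e_1·(-1) + e_2·(2) + e_3·(-1) = 0
Solving this homogeneous linear system for the smallest-integer solution (first nonzero entry positive) gives (3, 1, -1).

(3, 1, -1)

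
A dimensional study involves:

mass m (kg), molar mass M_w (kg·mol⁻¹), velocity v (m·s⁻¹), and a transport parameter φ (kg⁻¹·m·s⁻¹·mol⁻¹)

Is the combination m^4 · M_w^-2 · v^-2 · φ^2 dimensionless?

Sum the exponent of each base dimension across the product:
  M: 4·[m]_M − 2·[M_w]_M − 2·[v]_M + 2·[φ]_M = 4·(1) − 2·(1) − 2·(0) + 2·(-1) = 0
  L: 4·[m]_L − 2·[M_w]_L − 2·[v]_L + 2·[φ]_L = 4·(0) − 2·(0) − 2·(1) + 2·(1) = 0
  T: 4·[m]_T − 2·[M_w]_T − 2·[v]_T + 2·[φ]_T = 4·(0) − 2·(0) − 2·(-1) + 2·(-1) = 0
  N: 4·[m]_N − 2·[M_w]_N − 2·[v]_N + 2·[φ]_N = 4·(0) − 2·(-1) − 2·(0) + 2·(-1) = 0
All base exponents vanish — dimensionless.

yes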